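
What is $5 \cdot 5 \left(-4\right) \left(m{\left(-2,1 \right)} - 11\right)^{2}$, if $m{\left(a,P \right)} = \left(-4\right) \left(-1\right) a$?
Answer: $-36100$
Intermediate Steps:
$m{\left(a,P \right)} = 4 a$
$5 \cdot 5 \left(-4\right) \left(m{\left(-2,1 \right)} - 11\right)^{2} = 5 \cdot 5 \left(-4\right) \left(4 \left(-2\right) - 11\right)^{2} = 25 \left(-4\right) \left(-8 - 11\right)^{2} = - 100 \left(-19\right)^{2} = \left(-100\right) 361 = -36100$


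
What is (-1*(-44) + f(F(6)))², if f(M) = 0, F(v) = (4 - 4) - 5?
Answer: 1936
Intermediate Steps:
F(v) = -5 (F(v) = 0 - 5 = -5)
(-1*(-44) + f(F(6)))² = (-1*(-44) + 0)² = (44 + 0)² = 44² = 1936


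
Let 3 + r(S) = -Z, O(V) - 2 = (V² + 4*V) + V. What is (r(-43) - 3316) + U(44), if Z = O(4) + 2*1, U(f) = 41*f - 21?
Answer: -1576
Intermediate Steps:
U(f) = -21 + 41*f
O(V) = 2 + V² + 5*V (O(V) = 2 + ((V² + 4*V) + V) = 2 + (V² + 5*V) = 2 + V² + 5*V)
Z = 40 (Z = (2 + 4² + 5*4) + 2*1 = (2 + 16 + 20) + 2 = 38 + 2 = 40)
r(S) = -43 (r(S) = -3 - 1*40 = -3 - 40 = -43)
(r(-43) - 3316) + U(44) = (-43 - 3316) + (-21 + 41*44) = -3359 + (-21 + 1804) = -3359 + 1783 = -1576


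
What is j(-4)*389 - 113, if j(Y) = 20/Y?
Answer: -2058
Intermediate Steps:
j(-4)*389 - 113 = (20/(-4))*389 - 113 = (20*(-¼))*389 - 113 = -5*389 - 113 = -1945 - 113 = -2058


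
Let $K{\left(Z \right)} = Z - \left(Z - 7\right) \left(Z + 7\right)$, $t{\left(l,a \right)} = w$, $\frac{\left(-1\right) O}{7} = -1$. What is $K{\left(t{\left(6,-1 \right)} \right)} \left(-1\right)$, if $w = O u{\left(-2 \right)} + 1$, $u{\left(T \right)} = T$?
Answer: $133$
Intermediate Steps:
$O = 7$ ($O = \left(-7\right) \left(-1\right) = 7$)
$w = -13$ ($w = 7 \left(-2\right) + 1 = -14 + 1 = -13$)
$t{\left(l,a \right)} = -13$
$K{\left(Z \right)} = Z - \left(-7 + Z\right) \left(7 + Z\right)$
$K{\left(t{\left(6,-1 \right)} \right)} \left(-1\right) = \left(49 - 13 - \left(-13\right)^{2}\right) \left(-1\right) = \left(49 - 13 - 169\right) \left(-1\right) = \left(-133\right) \left(-1\right) = 133$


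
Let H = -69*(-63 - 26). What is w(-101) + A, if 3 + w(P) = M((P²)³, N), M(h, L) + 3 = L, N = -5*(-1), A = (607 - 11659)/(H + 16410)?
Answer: -11201/7517 ≈ -1.4901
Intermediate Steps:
H = 6141 (H = -69*(-89) = 6141)
A = -3684/7517 (A = (607 - 11659)/(6141 + 16410) = -11052/22551 = -11052*1/22551 = -3684/7517 ≈ -0.49009)
N = 5
M(h, L) = -3 + L
w(P) = -1 (w(P) = -3 + (-3 + 5) = -3 + 2 = -1)
w(-101) + A = -1 - 3684/7517 = -11201/7517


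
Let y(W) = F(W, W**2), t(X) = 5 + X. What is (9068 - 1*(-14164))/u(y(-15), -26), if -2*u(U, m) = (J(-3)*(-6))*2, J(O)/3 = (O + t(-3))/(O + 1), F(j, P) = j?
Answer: 7744/3 ≈ 2581.3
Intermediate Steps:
y(W) = W
J(O) = 3*(2 + O)/(1 + O) (J(O) = 3*((O + (5 - 3))/(O + 1)) = 3*((O + 2)/(1 + O)) = 3*((2 + O)/(1 + O)) = 3*(2 + O)/(1 + O))
u(U, m) = 9 (u(U, m) = -(3*(2 - 3)/(1 - 3))*(-6)*2/2 = -(3*(-1)/(-2))*(-6)*2/2 = -(3*(-1/2)*(-1))*(-6)*2/2 = -(3/2)*(-6)*2/2 = -(-9)*2/2 = -1/2*(-18) = 9)
(9068 - 1*(-14164))/u(y(-15), -26) = (9068 - 1*(-14164))/9 = (9068 + 14164)*(1/9) = 23232*(1/9) = 7744/3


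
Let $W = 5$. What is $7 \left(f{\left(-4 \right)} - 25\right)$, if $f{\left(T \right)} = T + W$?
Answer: $-168$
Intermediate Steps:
$f{\left(T \right)} = 5 + T$ ($f{\left(T \right)} = T + 5 = 5 + T$)
$7 \left(f{\left(-4 \right)} - 25\right) = 7 \left(\left(5 - 4\right) - 25\right) = 7 \left(1 - 25\right) = 7 \left(-24\right) = -168$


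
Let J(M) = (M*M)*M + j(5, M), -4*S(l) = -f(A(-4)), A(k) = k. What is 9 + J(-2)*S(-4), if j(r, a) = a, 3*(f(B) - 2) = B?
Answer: 22/3 ≈ 7.3333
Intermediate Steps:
f(B) = 2 + B/3
S(l) = ⅙ (S(l) = -(-1)*(2 + (⅓)*(-4))/4 = -(-1)*(2 - 4/3)/4 = -(-1)*2/(4*3) = -¼*(-⅔) = ⅙)
J(M) = M + M³ (J(M) = (M*M)*M + M = M²*M + M = M³ + M = M + M³)
9 + J(-2)*S(-4) = 9 + (-2 + (-2)³)*(⅙) = 9 + (-2 - 8)*(⅙) = 9 - 10*⅙ = 9 - 5/3 = 22/3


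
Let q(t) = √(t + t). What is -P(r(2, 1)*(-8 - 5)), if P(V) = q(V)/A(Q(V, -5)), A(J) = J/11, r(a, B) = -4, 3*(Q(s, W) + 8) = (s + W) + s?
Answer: -22*√26/25 ≈ -4.4871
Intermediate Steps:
Q(s, W) = -8 + W/3 + 2*s/3 (Q(s, W) = -8 + ((s + W) + s)/3 = -8 + ((W + s) + s)/3 = -8 + (W + 2*s)/3 = -8 + (W/3 + 2*s/3) = -8 + W/3 + 2*s/3)
A(J) = J/11 (A(J) = J*(1/11) = J/11)
q(t) = √2*√t (q(t) = √(2*t) = √2*√t)
P(V) = √2*√V/(-29/33 + 2*V/33) (P(V) = (√2*√V)/(((-8 + (⅓)*(-5) + 2*V/3)/11)) = (√2*√V)/(((-8 - 5/3 + 2*V/3)/11)) = (√2*√V)/(((-29/3 + 2*V/3)/11)) = (√2*√V)/(-29/33 + 2*V/33) = √2*√V/(-29/33 + 2*V/33))
-P(r(2, 1)*(-8 - 5)) = -33*√2*√(-4*(-8 - 5))/(-29 + 2*(-4*(-8 - 5))) = -33*√2*√(-4*(-13))/(-29 + 2*(-4*(-13))) = -33*√2*√52/(-29 + 2*52) = -33*√2*2*√13/(-29 + 104) = -33*√2*2*√13/75 = -22*√26/25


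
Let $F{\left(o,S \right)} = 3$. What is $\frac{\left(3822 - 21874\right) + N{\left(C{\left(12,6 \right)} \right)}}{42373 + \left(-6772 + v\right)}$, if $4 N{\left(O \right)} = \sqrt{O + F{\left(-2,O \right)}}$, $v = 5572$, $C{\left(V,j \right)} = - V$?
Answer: $- \frac{18052}{41173} + \frac{3 i}{164692} \approx -0.43844 + 1.8216 \cdot 10^{-5} i$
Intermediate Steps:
$N{\left(O \right)} = \frac{\sqrt{3 + O}}{4}$ ($N{\left(O \right)} = \frac{\sqrt{O + 3}}{4} = \frac{\sqrt{3 + O}}{4}$)
$\frac{\left(3822 - 21874\right) + N{\left(C{\left(12,6 \right)} \right)}}{42373 + \left(-6772 + v\right)} = \frac{\left(3822 - 21874\right) + \frac{\sqrt{3 - 12}}{4}}{42373 + \left(-6772 + 5572\right)} = \frac{\left(3822 - 21874\right) + \frac{\sqrt{3 - 12}}{4}}{42373 - 1200} = \frac{-18052 + \frac{\sqrt{-9}}{4}}{41173} = \left(-18052 + \frac{3 i}{4}\right) \frac{1}{41173} = - \frac{18052}{41173} + \frac{3 i}{164692}$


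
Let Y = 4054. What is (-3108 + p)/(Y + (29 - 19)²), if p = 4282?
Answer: 587/2077 ≈ 0.28262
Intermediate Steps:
(-3108 + p)/(Y + (29 - 19)²) = (-3108 + 4282)/(4054 + (29 - 19)²) = 1174/(4054 + 10²) = 1174/(4054 + 100) = 1174/4154 = 1174*(1/4154) = 587/2077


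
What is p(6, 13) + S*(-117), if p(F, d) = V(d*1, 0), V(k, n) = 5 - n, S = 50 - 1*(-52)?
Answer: -11929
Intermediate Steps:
S = 102 (S = 50 + 52 = 102)
p(F, d) = 5 (p(F, d) = 5 - 1*0 = 5 + 0 = 5)
p(6, 13) + S*(-117) = 5 + 102*(-117) = 5 - 11934 = -11929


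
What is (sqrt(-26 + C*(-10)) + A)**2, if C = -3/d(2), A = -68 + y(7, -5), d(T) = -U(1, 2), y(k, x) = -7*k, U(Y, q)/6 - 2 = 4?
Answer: (702 - I*sqrt(966))**2/36 ≈ 13662.0 - 1212.1*I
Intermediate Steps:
U(Y, q) = 36 (U(Y, q) = 12 + 6*4 = 12 + 24 = 36)
d(T) = -36 (d(T) = -1*36 = -36)
A = -117 (A = -68 - 7*7 = -68 - 49 = -117)
C = 1/12 (C = -3/(-36) = -3*(-1/36) = 1/12 ≈ 0.083333)
(sqrt(-26 + C*(-10)) + A)**2 = (sqrt(-26 + (1/12)*(-10)) - 117)**2 = (sqrt(-26 - 5/6) - 117)**2 = (sqrt(-161/6) - 117)**2 = (I*sqrt(966)/6 - 117)**2 = (-117 + I*sqrt(966)/6)**2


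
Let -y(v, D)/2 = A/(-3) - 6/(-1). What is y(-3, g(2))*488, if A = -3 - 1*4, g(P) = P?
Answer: -24400/3 ≈ -8133.3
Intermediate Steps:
A = -7 (A = -3 - 4 = -7)
y(v, D) = -50/3 (y(v, D) = -2*(-7/(-3) - 6/(-1)) = -2*(-7*(-⅓) - 6*(-1)) = -2*(7/3 + 6) = -2*25/3 = -50/3)
y(-3, g(2))*488 = -50/3*488 = -24400/3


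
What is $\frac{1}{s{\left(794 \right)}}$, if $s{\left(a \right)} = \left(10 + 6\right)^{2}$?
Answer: $\frac{1}{256} \approx 0.0039063$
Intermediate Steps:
$s{\left(a \right)} = 256$ ($s{\left(a \right)} = 16^{2} = 256$)
$\frac{1}{s{\left(794 \right)}} = \frac{1}{256}$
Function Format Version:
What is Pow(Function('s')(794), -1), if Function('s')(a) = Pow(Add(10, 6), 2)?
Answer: Rational(1, 256) ≈ 0.0039063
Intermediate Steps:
Function('s')(a) = 256 (Function('s')(a) = Pow(16, 2) = 256)
Pow(Function('s')(794), -1) = Pow(256, -1) = Rational(1, 256)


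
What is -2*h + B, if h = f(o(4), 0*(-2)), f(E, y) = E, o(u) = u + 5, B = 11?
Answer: -7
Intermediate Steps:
o(u) = 5 + u
h = 9 (h = 5 + 4 = 9)
-2*h + B = -2*9 + 11 = -18 + 11 = -7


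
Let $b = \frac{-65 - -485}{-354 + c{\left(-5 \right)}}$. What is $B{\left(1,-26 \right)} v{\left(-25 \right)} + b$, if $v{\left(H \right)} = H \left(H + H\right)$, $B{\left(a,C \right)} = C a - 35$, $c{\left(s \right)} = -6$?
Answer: $- \frac{457507}{6} \approx -76251.0$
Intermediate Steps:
$B{\left(a,C \right)} = -35 + C a$
$b = - \frac{7}{6}$ ($b = \frac{-65 - -485}{-354 - 6} = \frac{-65 + 485}{-360} = 420 \left(- \frac{1}{360}\right) = - \frac{7}{6} \approx -1.1667$)
$v{\left(H \right)} = 2 H^{2}$ ($v{\left(H \right)} = H 2 H = 2 H^{2}$)
$B{\left(1,-26 \right)} v{\left(-25 \right)} + b = \left(-35 - 26\right) 2 \left(-25\right)^{2} - \frac{7}{6} = \left(-35 - 26\right) 2 \cdot 625 - \frac{7}{6} = \left(-61\right) 1250 - \frac{7}{6} = -76250 - \frac{7}{6} = - \frac{457507}{6}$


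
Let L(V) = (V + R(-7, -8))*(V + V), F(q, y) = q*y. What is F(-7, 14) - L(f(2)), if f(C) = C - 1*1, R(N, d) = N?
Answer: -86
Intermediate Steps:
f(C) = -1 + C (f(C) = C - 1 = -1 + C)
L(V) = 2*V*(-7 + V) (L(V) = (V - 7)*(V + V) = (-7 + V)*(2*V) = 2*V*(-7 + V))
F(-7, 14) - L(f(2)) = -7*14 - 2*(-1 + 2)*(-7 + (-1 + 2)) = -98 - 2*(-7 + 1) = -98 - 2*(-6) = -98 - 1*(-12) = -98 + 12 = -86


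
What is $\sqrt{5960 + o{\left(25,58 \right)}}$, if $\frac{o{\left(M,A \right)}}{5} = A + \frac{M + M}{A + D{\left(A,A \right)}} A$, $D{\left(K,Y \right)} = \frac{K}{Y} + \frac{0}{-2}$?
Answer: $\frac{5 \sqrt{904470}}{59} \approx 80.596$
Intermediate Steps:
$D{\left(K,Y \right)} = \frac{K}{Y}$ ($D{\left(K,Y \right)} = \frac{K}{Y} + 0 \left(- \frac{1}{2}\right) = \frac{K}{Y} + 0 = \frac{K}{Y}$)
$o{\left(M,A \right)} = 5 A + \frac{10 A M}{1 + A}$ ($o{\left(M,A \right)} = 5 \left(A + \frac{M + M}{A + \frac{A}{A}} A\right) = 5 \left(A + \frac{2 M}{A + 1} A\right) = 5 \left(A + \frac{2 M}{1 + A} A\right) = 5 \left(A + \frac{2 A M}{1 + A}\right) = 5 A + \frac{10 A M}{1 + A}$)
$\sqrt{5960 + o{\left(25,58 \right)}} = \sqrt{5960 + 5 \cdot 58 \frac{1}{1 + 58} \left(1 + 58 + 2 \cdot 25\right)} = \sqrt{5960 + 5 \cdot 58 \cdot \frac{1}{59} \left(1 + 58 + 50\right)} = \sqrt{5960 + 5 \cdot 58 \cdot \frac{1}{59} \cdot 109} = \sqrt{5960 + \frac{31610}{59}} = \sqrt{\frac{383250}{59}} = \frac{5 \sqrt{904470}}{59}$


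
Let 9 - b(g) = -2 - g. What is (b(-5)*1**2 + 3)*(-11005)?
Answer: -99045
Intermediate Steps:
b(g) = 11 + g (b(g) = 9 - (-2 - g) = 9 + (2 + g) = 11 + g)
(b(-5)*1**2 + 3)*(-11005) = ((11 - 5)*1**2 + 3)*(-11005) = (6*1 + 3)*(-11005) = (6 + 3)*(-11005) = 9*(-11005) = -99045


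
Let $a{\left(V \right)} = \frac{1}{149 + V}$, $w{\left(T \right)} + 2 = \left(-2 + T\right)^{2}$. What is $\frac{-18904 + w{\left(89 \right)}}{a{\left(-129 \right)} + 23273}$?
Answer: $- \frac{226740}{465461} \approx -0.48713$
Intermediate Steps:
$w{\left(T \right)} = -2 + \left(-2 + T\right)^{2}$
$\frac{-18904 + w{\left(89 \right)}}{a{\left(-129 \right)} + 23273} = \frac{-18904 - \left(2 - \left(-2 + 89\right)^{2}\right)}{\frac{1}{149 - 129} + 23273} = \frac{-18904 - \left(2 - 87^{2}\right)}{\frac{1}{20} + 23273} = \frac{-18904 + \left(-2 + 7569\right)}{\frac{1}{20} + 23273} = \frac{-18904 + 7567}{\frac{465461}{20}} = \left(-11337\right) \frac{20}{465461} = - \frac{226740}{465461}$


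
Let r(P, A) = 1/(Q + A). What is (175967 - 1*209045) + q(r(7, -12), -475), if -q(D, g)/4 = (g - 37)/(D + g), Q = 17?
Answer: -39268706/1187 ≈ -33082.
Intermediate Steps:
r(P, A) = 1/(17 + A)
q(D, g) = -4*(-37 + g)/(D + g) (q(D, g) = -4*(g - 37)/(D + g) = -4*(-37 + g)/(D + g))
(175967 - 1*209045) + q(r(7, -12), -475) = (175967 - 1*209045) + 4*(37 - 1*(-475))/(1/(17 - 12) - 475) = (175967 - 209045) + 4*(37 + 475)/(1/5 - 475) = -33078 + 4*512/(⅕ - 475) = -33078 + 4*512/(-2374/5) = -33078 + 4*(-5/2374)*512 = -33078 - 5120/1187 = -39268706/1187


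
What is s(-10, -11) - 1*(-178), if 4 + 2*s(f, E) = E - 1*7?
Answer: 167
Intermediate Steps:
s(f, E) = -11/2 + E/2 (s(f, E) = -2 + (E - 1*7)/2 = -2 + (E - 7)/2 = -2 + (-7 + E)/2 = -2 + (-7/2 + E/2) = -11/2 + E/2)
s(-10, -11) - 1*(-178) = (-11/2 + (½)*(-11)) - 1*(-178) = (-11/2 - 11/2) + 178 = -11 + 178 = 167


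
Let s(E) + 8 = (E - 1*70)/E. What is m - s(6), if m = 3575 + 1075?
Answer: 14006/3 ≈ 4668.7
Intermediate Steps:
s(E) = -8 + (-70 + E)/E (s(E) = -8 + (E - 1*70)/E = -8 + (E - 70)/E = -8 + (-70 + E)/E)
m = 4650
m - s(6) = 4650 - (-7 - 70/6) = 4650 - (-7 - 70*⅙) = 4650 - (-7 - 35/3) = 4650 - 1*(-56/3) = 4650 + 56/3 = 14006/3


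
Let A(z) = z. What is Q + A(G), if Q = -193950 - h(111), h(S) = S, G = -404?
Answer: -194465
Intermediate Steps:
Q = -194061 (Q = -193950 - 1*111 = -193950 - 111 = -194061)
Q + A(G) = -194061 - 404 = -194465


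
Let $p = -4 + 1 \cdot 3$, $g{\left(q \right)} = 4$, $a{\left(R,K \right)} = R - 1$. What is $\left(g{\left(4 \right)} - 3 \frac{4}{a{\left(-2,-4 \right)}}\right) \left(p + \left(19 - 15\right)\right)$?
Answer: $24$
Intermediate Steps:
$a{\left(R,K \right)} = -1 + R$ ($a{\left(R,K \right)} = R - 1 = -1 + R$)
$p = -1$ ($p = -4 + 3 = -1$)
$\left(g{\left(4 \right)} - 3 \frac{4}{a{\left(-2,-4 \right)}}\right) \left(p + \left(19 - 15\right)\right) = \left(4 - 3 \frac{4}{-1 - 2}\right) \left(-1 + \left(19 - 15\right)\right) = \left(4 - 3 \frac{4}{-3}\right) \left(-1 + 4\right) = \left(4 - 3 \cdot 4 \left(- \frac{1}{3}\right)\right) 3 = \left(4 - -4\right) 3 = \left(4 + 4\right) 3 = 8 \cdot 3 = 24$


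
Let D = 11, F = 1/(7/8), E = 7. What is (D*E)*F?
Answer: 88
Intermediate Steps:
F = 8/7 (F = 1/(7*(⅛)) = 1/(7/8) = 8/7 ≈ 1.1429)
(D*E)*F = (11*7)*(8/7) = 77*(8/7) = 88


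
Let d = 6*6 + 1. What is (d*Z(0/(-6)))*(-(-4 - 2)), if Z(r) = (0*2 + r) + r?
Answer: 0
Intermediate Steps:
d = 37 (d = 36 + 1 = 37)
Z(r) = 2*r (Z(r) = (0 + r) + r = r + r = 2*r)
(d*Z(0/(-6)))*(-(-4 - 2)) = (37*(2*(0/(-6))))*(-(-4 - 2)) = (37*(2*(0*(-1/6))))*(-1*(-6)) = (37*(2*0))*6 = (37*0)*6 = 0*6 = 0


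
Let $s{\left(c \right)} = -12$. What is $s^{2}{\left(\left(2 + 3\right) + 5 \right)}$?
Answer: $144$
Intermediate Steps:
$s^{2}{\left(\left(2 + 3\right) + 5 \right)} = \left(-12\right)^{2} = 144$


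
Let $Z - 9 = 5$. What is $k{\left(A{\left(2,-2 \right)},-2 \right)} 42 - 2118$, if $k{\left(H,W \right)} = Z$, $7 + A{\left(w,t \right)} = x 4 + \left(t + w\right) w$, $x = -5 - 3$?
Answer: $-1530$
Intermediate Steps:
$x = -8$ ($x = -5 - 3 = -8$)
$A{\left(w,t \right)} = -39 + w \left(t + w\right)$ ($A{\left(w,t \right)} = -7 + \left(\left(-8\right) 4 + \left(t + w\right) w\right) = -7 + \left(-32 + w \left(t + w\right)\right) = -39 + w \left(t + w\right)$)
$Z = 14$ ($Z = 9 + 5 = 14$)
$k{\left(H,W \right)} = 14$
$k{\left(A{\left(2,-2 \right)},-2 \right)} 42 - 2118 = 14 \cdot 42 - 2118 = 588 - 2118 = -1530$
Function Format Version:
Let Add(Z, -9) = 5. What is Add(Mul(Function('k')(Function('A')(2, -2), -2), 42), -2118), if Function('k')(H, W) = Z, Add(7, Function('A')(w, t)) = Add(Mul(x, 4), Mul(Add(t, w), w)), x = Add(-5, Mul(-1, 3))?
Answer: -1530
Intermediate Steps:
x = -8 (x = Add(-5, -3) = -8)
Function('A')(w, t) = Add(-39, Mul(w, Add(t, w))) (Function('A')(w, t) = Add(-7, Add(Mul(-8, 4), Mul(Add(t, w), w))) = Add(-7, Add(-32, Mul(w, Add(t, w)))) = Add(-39, Mul(w, Add(t, w))))
Z = 14 (Z = Add(9, 5) = 14)
Function('k')(H, W) = 14
Add(Mul(Function('k')(Function('A')(2, -2), -2), 42), -2118) = Add(Mul(14, 42), -2118) = Add(588, -2118) = -1530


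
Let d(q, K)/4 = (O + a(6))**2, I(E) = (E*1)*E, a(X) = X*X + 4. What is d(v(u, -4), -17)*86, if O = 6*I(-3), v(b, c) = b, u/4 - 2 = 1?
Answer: 3039584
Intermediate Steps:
a(X) = 4 + X**2 (a(X) = X**2 + 4 = 4 + X**2)
u = 12 (u = 8 + 4*1 = 8 + 4 = 12)
I(E) = E**2 (I(E) = E*E = E**2)
O = 54 (O = 6*(-3)**2 = 6*9 = 54)
d(q, K) = 35344 (d(q, K) = 4*(54 + (4 + 6**2))**2 = 4*(54 + (4 + 36))**2 = 4*(54 + 40)**2 = 4*94**2 = 4*8836 = 35344)
d(v(u, -4), -17)*86 = 35344*86 = 3039584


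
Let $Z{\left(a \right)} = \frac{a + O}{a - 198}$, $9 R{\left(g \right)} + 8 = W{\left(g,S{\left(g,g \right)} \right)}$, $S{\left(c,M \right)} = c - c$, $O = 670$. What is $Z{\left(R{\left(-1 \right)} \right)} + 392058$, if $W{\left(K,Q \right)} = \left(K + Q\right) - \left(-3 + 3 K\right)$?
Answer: $\frac{33324643}{85} \approx 3.9205 \cdot 10^{5}$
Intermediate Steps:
$S{\left(c,M \right)} = 0$
$W{\left(K,Q \right)} = 3 + Q - 2 K$ ($W{\left(K,Q \right)} = \left(K + Q\right) - \left(-3 + 3 K\right) = 3 + Q - 2 K$)
$R{\left(g \right)} = - \frac{5}{9} - \frac{2 g}{9}$ ($R{\left(g \right)} = - \frac{8}{9} + \frac{3 + 0 - 2 g}{9} = - \frac{8}{9} + \frac{3 - 2 g}{9} = - \frac{8}{9} - \left(- \frac{1}{3} + \frac{2 g}{9}\right) = - \frac{5}{9} - \frac{2 g}{9}$)
$Z{\left(a \right)} = \frac{670 + a}{-198 + a}$ ($Z{\left(a \right)} = \frac{a + 670}{a - 198} = \frac{670 + a}{-198 + a}$)
$Z{\left(R{\left(-1 \right)} \right)} + 392058 = \frac{670 - \frac{1}{3}}{-198 - \frac{1}{3}} + 392058 = \frac{1}{- \frac{595}{3}} \cdot \frac{2009}{3} + 392058 = \left(- \frac{3}{595}\right) \frac{2009}{3} + 392058 = - \frac{287}{85} + 392058 = \frac{33324643}{85}$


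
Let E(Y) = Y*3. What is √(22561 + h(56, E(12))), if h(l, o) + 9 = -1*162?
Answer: √22390 ≈ 149.63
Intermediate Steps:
E(Y) = 3*Y
h(l, o) = -171 (h(l, o) = -9 - 1*162 = -9 - 162 = -171)
√(22561 + h(56, E(12))) = √(22561 - 171) = √22390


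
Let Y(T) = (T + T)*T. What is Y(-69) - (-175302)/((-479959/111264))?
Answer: -786033270/25261 ≈ -31116.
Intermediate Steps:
Y(T) = 2*T² (Y(T) = (2*T)*T = 2*T²)
Y(-69) - (-175302)/((-479959/111264)) = 2*(-69)² - (-175302)/((-479959/111264)) = 2*4761 - (-175302)/((-479959*1/111264)) = 9522 - (-175302)/(-25261/5856) = 9522 - (-175302)*(-5856)/25261 = 9522 - 1*1026568512/25261 = 9522 - 1026568512/25261 = -786033270/25261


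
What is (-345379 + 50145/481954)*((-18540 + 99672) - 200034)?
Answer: 520843140777309/12683 ≈ 4.1066e+10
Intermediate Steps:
(-345379 + 50145/481954)*((-18540 + 99672) - 200034) = (-345379 + 50145*(1/481954))*(81132 - 200034) = (-345379 + 50145/481954)*(-118902) = -166456740421/481954*(-118902) = 520843140777309/12683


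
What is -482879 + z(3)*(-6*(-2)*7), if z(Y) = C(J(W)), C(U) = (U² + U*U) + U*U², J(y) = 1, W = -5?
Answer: -482627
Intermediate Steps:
C(U) = U³ + 2*U² (C(U) = (U² + U²) + U³ = 2*U² + U³ = U³ + 2*U²)
z(Y) = 3 (z(Y) = 1²*(2 + 1) = 1*3 = 3)
-482879 + z(3)*(-6*(-2)*7) = -482879 + 3*(-6*(-2)*7) = -482879 + 3*(12*7) = -482879 + 3*84 = -482879 + 252 = -482627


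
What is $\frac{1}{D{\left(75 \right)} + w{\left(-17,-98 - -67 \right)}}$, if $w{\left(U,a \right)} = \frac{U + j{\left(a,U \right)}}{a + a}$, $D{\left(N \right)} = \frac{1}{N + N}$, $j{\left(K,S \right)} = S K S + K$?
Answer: $\frac{2325}{337778} \approx 0.0068832$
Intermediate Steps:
$j{\left(K,S \right)} = K + K S^{2}$ ($j{\left(K,S \right)} = K S S + K = K S^{2} + K = K + K S^{2}$)
$D{\left(N \right)} = \frac{1}{2 N}$
$w{\left(U,a \right)} = \frac{U + a \left(1 + U^{2}\right)}{2 a}$ ($w{\left(U,a \right)} = \frac{U + a \left(1 + U^{2}\right)}{a + a} = \frac{U + a \left(1 + U^{2}\right)}{2 a}$)
$\frac{1}{D{\left(75 \right)} + w{\left(-17,-98 - -67 \right)}} = \frac{1}{\frac{1}{2 \cdot 75} + \frac{-17 + \left(-98 - -67\right) \left(1 + \left(-17\right)^{2}\right)}{2 \left(-98 - -67\right)}} = \frac{1}{\frac{1}{2} \cdot \frac{1}{75} + \frac{-17 + \left(-98 + 67\right) \left(1 + 289\right)}{2 \left(-98 + 67\right)}} = \frac{1}{\frac{1}{150} + \frac{-17 - 8990}{2 \left(-31\right)}} = \frac{1}{\frac{1}{150} + \frac{1}{2} \left(- \frac{1}{31}\right) \left(-17 - 8990\right)} = \frac{1}{\frac{1}{150} + \frac{1}{2} \left(- \frac{1}{31}\right) \left(-9007\right)} = \frac{1}{\frac{1}{150} + \frac{9007}{62}} = \frac{1}{\frac{337778}{2325}} = \frac{2325}{337778}$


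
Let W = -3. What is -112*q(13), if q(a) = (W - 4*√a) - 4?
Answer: 784 + 448*√13 ≈ 2399.3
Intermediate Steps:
q(a) = -7 - 4*√a (q(a) = (-3 - 4*√a) - 4 = -7 - 4*√a)
-112*q(13) = -112*(-7 - 4*√13) = 784 + 448*√13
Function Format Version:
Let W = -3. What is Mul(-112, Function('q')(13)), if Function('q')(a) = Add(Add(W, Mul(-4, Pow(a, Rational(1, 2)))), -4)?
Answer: Add(784, Mul(448, Pow(13, Rational(1, 2)))) ≈ 2399.3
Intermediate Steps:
Function('q')(a) = Add(-7, Mul(-4, Pow(a, Rational(1, 2)))) (Function('q')(a) = Add(Add(-3, Mul(-4, Pow(a, Rational(1, 2)))), -4) = Add(-7, Mul(-4, Pow(a, Rational(1, 2)))))
Mul(-112, Function('q')(13)) = Mul(-112, Add(-7, Mul(-4, Pow(13, Rational(1, 2))))) = Add(784, Mul(448, Pow(13, Rational(1, 2))))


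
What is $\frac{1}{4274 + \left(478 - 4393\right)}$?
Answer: $\frac{1}{359} \approx 0.0027855$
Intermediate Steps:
$\frac{1}{4274 + \left(478 - 4393\right)} = \frac{1}{4274 - 3915} = \frac{1}{359}$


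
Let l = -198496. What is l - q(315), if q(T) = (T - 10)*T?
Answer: -294571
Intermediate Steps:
q(T) = T*(-10 + T) (q(T) = (-10 + T)*T = T*(-10 + T))
l - q(315) = -198496 - 315*(-10 + 315) = -198496 - 315*305 = -198496 - 1*96075 = -198496 - 96075 = -294571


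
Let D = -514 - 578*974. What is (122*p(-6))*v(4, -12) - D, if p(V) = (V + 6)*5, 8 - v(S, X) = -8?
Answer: 563486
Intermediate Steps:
v(S, X) = 16 (v(S, X) = 8 - 1*(-8) = 8 + 8 = 16)
p(V) = 30 + 5*V (p(V) = (6 + V)*5 = 30 + 5*V)
D = -563486 (D = -514 - 562972 = -563486)
(122*p(-6))*v(4, -12) - D = (122*(30 + 5*(-6)))*16 - 1*(-563486) = (122*(30 - 30))*16 + 563486 = (122*0)*16 + 563486 = 0*16 + 563486 = 0 + 563486 = 563486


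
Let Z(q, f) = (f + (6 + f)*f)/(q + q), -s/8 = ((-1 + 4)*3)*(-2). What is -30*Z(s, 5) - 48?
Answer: -217/4 ≈ -54.250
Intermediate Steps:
s = 144 (s = -8*(-1 + 4)*3*(-2) = -8*3*3*(-2) = -72*(-2) = -8*(-18) = 144)
Z(q, f) = (f + f*(6 + f))/(2*q) (Z(q, f) = (f + f*(6 + f))/((2*q)) = (f + f*(6 + f))*(1/(2*q)) = (f + f*(6 + f))/(2*q))
-30*Z(s, 5) - 48 = -15*5*(7 + 5)/144 - 48 = -15*5*12/144 - 48 = -30*5/24 - 48 = -25/4 - 48 = -217/4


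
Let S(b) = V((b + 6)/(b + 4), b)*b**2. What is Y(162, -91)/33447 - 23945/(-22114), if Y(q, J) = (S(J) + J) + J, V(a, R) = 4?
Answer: 1529367803/739646958 ≈ 2.0677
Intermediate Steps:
S(b) = 4*b**2
Y(q, J) = 2*J + 4*J**2 (Y(q, J) = (4*J**2 + J) + J = (J + 4*J**2) + J = 2*J + 4*J**2)
Y(162, -91)/33447 - 23945/(-22114) = (2*(-91)*(1 + 2*(-91)))/33447 - 23945/(-22114) = (2*(-91)*(1 - 182))*(1/33447) - 23945*(-1/22114) = (2*(-91)*(-181))*(1/33447) + 23945/22114 = 32942*(1/33447) + 23945/22114 = 32942/33447 + 23945/22114 = 1529367803/739646958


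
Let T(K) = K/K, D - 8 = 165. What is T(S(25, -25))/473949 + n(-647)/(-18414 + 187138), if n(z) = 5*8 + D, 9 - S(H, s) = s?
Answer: 101119861/79966571076 ≈ 0.0012645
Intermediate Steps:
D = 173 (D = 8 + 165 = 173)
S(H, s) = 9 - s
n(z) = 213 (n(z) = 5*8 + 173 = 40 + 173 = 213)
T(K) = 1
T(S(25, -25))/473949 + n(-647)/(-18414 + 187138) = 1/473949 + 213/(-18414 + 187138) = 1*(1/473949) + 213/168724 = 1/473949 + 213*(1/168724) = 1/473949 + 213/168724 = 101119861/79966571076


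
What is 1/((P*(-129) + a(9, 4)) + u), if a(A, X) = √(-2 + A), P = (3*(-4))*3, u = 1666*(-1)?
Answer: 2978/8868477 - √7/8868477 ≈ 0.00033550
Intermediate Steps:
u = -1666
P = -36 (P = -12*3 = -36)
1/((P*(-129) + a(9, 4)) + u) = 1/((-36*(-129) + √(-2 + 9)) - 1666) = 1/((4644 + √7) - 1666) = 1/(2978 + √7)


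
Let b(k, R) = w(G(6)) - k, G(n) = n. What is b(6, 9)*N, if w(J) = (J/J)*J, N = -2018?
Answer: 0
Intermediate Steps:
w(J) = J (w(J) = 1*J = J)
b(k, R) = 6 - k
b(6, 9)*N = (6 - 1*6)*(-2018) = (6 - 6)*(-2018) = 0*(-2018) = 0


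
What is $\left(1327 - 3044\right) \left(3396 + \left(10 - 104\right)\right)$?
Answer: $-5669534$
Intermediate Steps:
$\left(1327 - 3044\right) \left(3396 + \left(10 - 104\right)\right) = - 1717 \left(3396 + \left(10 - 104\right)\right) = - 1717 \left(3396 - 94\right) = \left(-1717\right) 3302 = -5669534$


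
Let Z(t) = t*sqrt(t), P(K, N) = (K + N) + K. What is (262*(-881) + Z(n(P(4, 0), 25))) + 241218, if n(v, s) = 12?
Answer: 10396 + 24*sqrt(3) ≈ 10438.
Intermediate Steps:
P(K, N) = N + 2*K
Z(t) = t**(3/2)
(262*(-881) + Z(n(P(4, 0), 25))) + 241218 = (262*(-881) + 12**(3/2)) + 241218 = (-230822 + 24*sqrt(3)) + 241218 = 10396 + 24*sqrt(3)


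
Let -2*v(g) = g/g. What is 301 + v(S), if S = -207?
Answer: 601/2 ≈ 300.50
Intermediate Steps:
v(g) = -1/2 (v(g) = -g/(2*g) = -1/2*1 = -1/2)
301 + v(S) = 301 - 1/2 = 601/2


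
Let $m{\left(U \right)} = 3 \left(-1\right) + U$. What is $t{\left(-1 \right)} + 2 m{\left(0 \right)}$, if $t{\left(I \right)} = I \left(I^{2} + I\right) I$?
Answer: $-6$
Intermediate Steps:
$m{\left(U \right)} = -3 + U$
$t{\left(I \right)} = I^{2} \left(I + I^{2}\right)$ ($t{\left(I \right)} = I \left(I + I^{2}\right) I = I I \left(I + I^{2}\right) = I^{2} \left(I + I^{2}\right)$)
$t{\left(-1 \right)} + 2 m{\left(0 \right)} = \left(-1\right)^{3} \left(1 - 1\right) + 2 \left(-3 + 0\right) = \left(-1\right) 0 + 2 \left(-3\right) = 0 - 6 = -6$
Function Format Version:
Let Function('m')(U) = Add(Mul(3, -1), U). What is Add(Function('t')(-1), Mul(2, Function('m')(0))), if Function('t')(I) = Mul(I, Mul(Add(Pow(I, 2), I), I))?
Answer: -6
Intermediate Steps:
Function('m')(U) = Add(-3, U)
Function('t')(I) = Mul(Pow(I, 2), Add(I, Pow(I, 2))) (Function('t')(I) = Mul(I, Mul(Add(I, Pow(I, 2)), I)) = Mul(I, Mul(I, Add(I, Pow(I, 2)))) = Mul(Pow(I, 2), Add(I, Pow(I, 2))))
Add(Function('t')(-1), Mul(2, Function('m')(0))) = Add(Mul(Pow(-1, 3), Add(1, -1)), Mul(2, Add(-3, 0))) = Add(Mul(-1, 0), Mul(2, -3)) = Add(0, -6) = -6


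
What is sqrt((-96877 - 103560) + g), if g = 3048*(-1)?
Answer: I*sqrt(203485) ≈ 451.09*I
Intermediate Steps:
g = -3048
sqrt((-96877 - 103560) + g) = sqrt((-96877 - 103560) - 3048) = sqrt(-200437 - 3048) = sqrt(-203485) = I*sqrt(203485)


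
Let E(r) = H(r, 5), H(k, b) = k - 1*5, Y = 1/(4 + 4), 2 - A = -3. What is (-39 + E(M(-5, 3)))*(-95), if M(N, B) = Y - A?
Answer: 37145/8 ≈ 4643.1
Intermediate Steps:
A = 5 (A = 2 - 1*(-3) = 2 + 3 = 5)
Y = ⅛ (Y = 1/8 = ⅛ ≈ 0.12500)
H(k, b) = -5 + k (H(k, b) = k - 5 = -5 + k)
M(N, B) = -39/8 (M(N, B) = ⅛ - 1*5 = ⅛ - 5 = -39/8)
E(r) = -5 + r
(-39 + E(M(-5, 3)))*(-95) = (-39 + (-5 - 39/8))*(-95) = (-39 - 79/8)*(-95) = -391/8*(-95) = 37145/8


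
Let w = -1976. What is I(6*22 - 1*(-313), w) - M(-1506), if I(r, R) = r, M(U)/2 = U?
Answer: 3457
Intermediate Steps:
M(U) = 2*U
I(6*22 - 1*(-313), w) - M(-1506) = (6*22 - 1*(-313)) - 2*(-1506) = (132 + 313) - 1*(-3012) = 445 + 3012 = 3457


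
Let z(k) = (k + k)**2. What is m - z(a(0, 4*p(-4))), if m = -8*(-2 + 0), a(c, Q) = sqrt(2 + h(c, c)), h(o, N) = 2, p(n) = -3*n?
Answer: 0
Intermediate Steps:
a(c, Q) = 2 (a(c, Q) = sqrt(2 + 2) = sqrt(4) = 2)
z(k) = 4*k**2 (z(k) = (2*k)**2 = 4*k**2)
m = 16 (m = -8*(-2) = 16)
m - z(a(0, 4*p(-4))) = 16 - 4*2**2 = 16 - 4*4 = 16 - 1*16 = 16 - 16 = 0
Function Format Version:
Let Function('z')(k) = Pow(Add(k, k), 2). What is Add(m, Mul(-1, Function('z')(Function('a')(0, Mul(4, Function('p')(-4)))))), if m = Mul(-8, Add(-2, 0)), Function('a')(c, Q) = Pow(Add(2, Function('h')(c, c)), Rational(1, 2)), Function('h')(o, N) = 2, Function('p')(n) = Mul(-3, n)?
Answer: 0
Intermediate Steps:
Function('a')(c, Q) = 2 (Function('a')(c, Q) = Pow(Add(2, 2), Rational(1, 2)) = Pow(4, Rational(1, 2)) = 2)
Function('z')(k) = Mul(4, Pow(k, 2)) (Function('z')(k) = Pow(Mul(2, k), 2) = Mul(4, Pow(k, 2)))
m = 16 (m = Mul(-8, -2) = 16)
Add(m, Mul(-1, Function('z')(Function('a')(0, Mul(4, Function('p')(-4)))))) = Add(16, Mul(-1, Mul(4, Pow(2, 2)))) = Add(16, Mul(-1, Mul(4, 4))) = Add(16, Mul(-1, 16)) = Add(16, -16) = 0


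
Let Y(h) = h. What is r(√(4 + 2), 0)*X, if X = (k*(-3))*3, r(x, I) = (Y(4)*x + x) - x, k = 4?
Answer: -144*√6 ≈ -352.73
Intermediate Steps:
r(x, I) = 4*x (r(x, I) = (4*x + x) - x = 5*x - x = 4*x)
X = -36 (X = (4*(-3))*3 = -12*3 = -36)
r(√(4 + 2), 0)*X = (4*√(4 + 2))*(-36) = (4*√6)*(-36) = -144*√6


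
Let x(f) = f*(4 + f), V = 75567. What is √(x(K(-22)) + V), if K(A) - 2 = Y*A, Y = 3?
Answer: 3*√8823 ≈ 281.79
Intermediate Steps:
K(A) = 2 + 3*A
√(x(K(-22)) + V) = √((2 + 3*(-22))*(4 + (2 + 3*(-22))) + 75567) = √((2 - 66)*(4 + (2 - 66)) + 75567) = √(-64*(4 - 64) + 75567) = √(-64*(-60) + 75567) = √(3840 + 75567) = √79407 = 3*√8823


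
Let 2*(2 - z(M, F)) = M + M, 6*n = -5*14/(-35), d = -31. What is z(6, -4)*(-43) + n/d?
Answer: 15995/93 ≈ 171.99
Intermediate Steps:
n = ⅓ (n = (-5*14/(-35))/6 = (-70*(-1/35))/6 = (⅙)*2 = ⅓ ≈ 0.33333)
z(M, F) = 2 - M (z(M, F) = 2 - (M + M)/2 = 2 - M)
z(6, -4)*(-43) + n/d = (2 - 1*6)*(-43) + (⅓)/(-31) = (2 - 6)*(-43) + (⅓)*(-1/31) = -4*(-43) - 1/93 = 172 - 1/93 = 15995/93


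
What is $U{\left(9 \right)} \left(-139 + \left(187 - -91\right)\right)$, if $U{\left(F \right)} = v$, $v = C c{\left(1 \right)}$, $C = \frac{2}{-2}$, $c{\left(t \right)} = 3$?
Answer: $-417$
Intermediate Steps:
$C = -1$ ($C = 2 \left(- \frac{1}{2}\right) = -1$)
$v = -3$ ($v = \left(-1\right) 3 = -3$)
$U{\left(F \right)} = -3$
$U{\left(9 \right)} \left(-139 + \left(187 - -91\right)\right) = - 3 \left(-139 + \left(187 - -91\right)\right) = - 3 \left(-139 + \left(187 + 91\right)\right) = - 3 \left(-139 + 278\right) = \left(-3\right) 139 = -417$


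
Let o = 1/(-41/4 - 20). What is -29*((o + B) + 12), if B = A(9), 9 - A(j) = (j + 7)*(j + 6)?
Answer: 768587/121 ≈ 6352.0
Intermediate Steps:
A(j) = 9 - (6 + j)*(7 + j) (A(j) = 9 - (j + 7)*(j + 6) = 9 - (7 + j)*(6 + j) = 9 - (6 + j)*(7 + j))
o = -4/121 (o = 1/(-41*¼ - 20) = 1/(-41/4 - 20) = 1/(-121/4) = -4/121 ≈ -0.033058)
B = -231 (B = -33 - 1*9² - 13*9 = -33 - 1*81 - 117 = -33 - 81 - 117 = -231)
-29*((o + B) + 12) = -29*((-4/121 - 231) + 12) = -29*(-27955/121 + 12) = -29*(-26503/121) = 768587/121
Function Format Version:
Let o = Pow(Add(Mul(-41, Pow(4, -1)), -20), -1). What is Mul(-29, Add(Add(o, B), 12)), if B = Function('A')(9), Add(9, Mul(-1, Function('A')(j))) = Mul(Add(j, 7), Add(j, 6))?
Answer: Rational(768587, 121) ≈ 6352.0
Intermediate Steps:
Function('A')(j) = Add(9, Mul(-1, Add(6, j), Add(7, j))) (Function('A')(j) = Add(9, Mul(-1, Mul(Add(j, 7), Add(j, 6)))) = Add(9, Mul(-1, Mul(Add(7, j), Add(6, j)))) = Add(9, Mul(-1, Mul(Add(6, j), Add(7, j)))) = Add(9, Mul(-1, Add(6, j), Add(7, j))))
o = Rational(-4, 121) (o = Pow(Add(Mul(-41, Rational(1, 4)), -20), -1) = Pow(Add(Rational(-41, 4), -20), -1) = Pow(Rational(-121, 4), -1) = Rational(-4, 121) ≈ -0.033058)
B = -231 (B = Add(-33, Mul(-1, Pow(9, 2)), Mul(-13, 9)) = Add(-33, Mul(-1, 81), -117) = Add(-33, -81, -117) = -231)
Mul(-29, Add(Add(o, B), 12)) = Mul(-29, Add(Add(Rational(-4, 121), -231), 12)) = Mul(-29, Add(Rational(-27955, 121), 12)) = Mul(-29, Rational(-26503, 121)) = Rational(768587, 121)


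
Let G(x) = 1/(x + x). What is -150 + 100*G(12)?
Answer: -875/6 ≈ -145.83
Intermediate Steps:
G(x) = 1/(2*x)
-150 + 100*G(12) = -150 + 100*((½)/12) = -150 + 100*((½)*(1/12)) = -150 + 100*(1/24) = -150 + 25/6 = -875/6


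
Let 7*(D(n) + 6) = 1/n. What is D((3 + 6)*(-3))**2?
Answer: 1288225/35721 ≈ 36.064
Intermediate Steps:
D(n) = -6 + 1/(7*n)
D((3 + 6)*(-3))**2 = (-6 + 1/(7*(((3 + 6)*(-3)))))**2 = (-6 + 1/(7*((9*(-3)))))**2 = (-6 + (1/7)/(-27))**2 = (-6 + (1/7)*(-1/27))**2 = (-6 - 1/189)**2 = (-1135/189)**2 = 1288225/35721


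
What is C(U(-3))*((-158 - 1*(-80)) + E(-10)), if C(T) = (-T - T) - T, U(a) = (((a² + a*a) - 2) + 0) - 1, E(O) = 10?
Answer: 3060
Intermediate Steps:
U(a) = -3 + 2*a² (U(a) = (((a² + a²) - 2) + 0) - 1 = ((2*a² - 2) + 0) - 1 = ((-2 + 2*a²) + 0) - 1 = (-2 + 2*a²) - 1 = -3 + 2*a²)
C(T) = -3*T (C(T) = -2*T - T = -3*T)
C(U(-3))*((-158 - 1*(-80)) + E(-10)) = (-3*(-3 + 2*(-3)²))*((-158 - 1*(-80)) + 10) = (-3*(-3 + 2*9))*((-158 + 80) + 10) = (-3*(-3 + 18))*(-78 + 10) = -3*15*(-68) = -45*(-68) = 3060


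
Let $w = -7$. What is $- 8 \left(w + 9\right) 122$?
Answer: $-1952$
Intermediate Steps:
$- 8 \left(w + 9\right) 122 = - 8 \left(-7 + 9\right) 122 = \left(-8\right) 2 \cdot 122 = \left(-16\right) 122 = -1952$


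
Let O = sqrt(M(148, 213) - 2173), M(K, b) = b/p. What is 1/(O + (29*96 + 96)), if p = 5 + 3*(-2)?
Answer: 1440/4148393 - I*sqrt(2386)/8296786 ≈ 0.00034712 - 5.8874e-6*I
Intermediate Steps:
p = -1 (p = 5 - 6 = -1)
M(K, b) = -b (M(K, b) = b/(-1) = b*(-1) = -b)
O = I*sqrt(2386) (O = sqrt(-1*213 - 2173) = sqrt(-213 - 2173) = sqrt(-2386) = I*sqrt(2386) ≈ 48.847*I)
1/(O + (29*96 + 96)) = 1/(I*sqrt(2386) + (29*96 + 96)) = 1/(I*sqrt(2386) + (2784 + 96)) = 1/(I*sqrt(2386) + 2880) = 1/(2880 + I*sqrt(2386))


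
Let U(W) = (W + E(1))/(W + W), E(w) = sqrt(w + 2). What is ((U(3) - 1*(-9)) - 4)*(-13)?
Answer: -143/2 - 13*sqrt(3)/6 ≈ -75.253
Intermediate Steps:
E(w) = sqrt(2 + w)
U(W) = (W + sqrt(3))/(2*W) (U(W) = (W + sqrt(2 + 1))/(W + W) = (W + sqrt(3))/((2*W)) = (W + sqrt(3))*(1/(2*W)) = (W + sqrt(3))/(2*W))
((U(3) - 1*(-9)) - 4)*(-13) = (((1/2)*(3 + sqrt(3))/3 - 1*(-9)) - 4)*(-13) = (((1/2)*(1/3)*(3 + sqrt(3)) + 9) - 4)*(-13) = (((1/2 + sqrt(3)/6) + 9) - 4)*(-13) = ((19/2 + sqrt(3)/6) - 4)*(-13) = (11/2 + sqrt(3)/6)*(-13) = -143/2 - 13*sqrt(3)/6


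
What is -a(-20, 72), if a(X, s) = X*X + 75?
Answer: -475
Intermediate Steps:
a(X, s) = 75 + X**2 (a(X, s) = X**2 + 75 = 75 + X**2)
-a(-20, 72) = -(75 + (-20)**2) = -(75 + 400) = -1*475 = -475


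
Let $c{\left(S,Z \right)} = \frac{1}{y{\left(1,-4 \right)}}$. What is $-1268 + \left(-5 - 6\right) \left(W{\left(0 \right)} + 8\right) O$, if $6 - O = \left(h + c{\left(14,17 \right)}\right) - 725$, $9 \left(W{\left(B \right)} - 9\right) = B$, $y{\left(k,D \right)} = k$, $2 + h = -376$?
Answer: $-208464$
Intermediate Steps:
$h = -378$ ($h = -2 - 376 = -378$)
$W{\left(B \right)} = 9 + \frac{B}{9}$
$c{\left(S,Z \right)} = 1$ ($c{\left(S,Z \right)} = 1^{-1} = 1$)
$O = 1108$ ($O = 6 - \left(\left(-378 + 1\right) - 725\right) = 6 - \left(-377 - 725\right) = 6 - -1102 = 6 + 1102 = 1108$)
$-1268 + \left(-5 - 6\right) \left(W{\left(0 \right)} + 8\right) O = -1268 + \left(-5 - 6\right) \left(\left(9 + \frac{1}{9} \cdot 0\right) + 8\right) 1108 = -1268 + \left(-5 - 6\right) \left(\left(9 + 0\right) + 8\right) 1108 = -1268 + - 11 \left(9 + 8\right) 1108 = -1268 + \left(-11\right) 17 \cdot 1108 = -1268 - 207196 = -208464$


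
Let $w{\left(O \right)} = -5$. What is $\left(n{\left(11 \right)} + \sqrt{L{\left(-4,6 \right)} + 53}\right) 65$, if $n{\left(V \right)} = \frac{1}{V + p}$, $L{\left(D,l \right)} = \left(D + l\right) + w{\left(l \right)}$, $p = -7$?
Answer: $\frac{65}{4} + 325 \sqrt{2} \approx 475.87$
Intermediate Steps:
$L{\left(D,l \right)} = -5 + D + l$ ($L{\left(D,l \right)} = \left(D + l\right) - 5 = -5 + D + l$)
$n{\left(V \right)} = \frac{1}{-7 + V}$ ($n{\left(V \right)} = \frac{1}{V - 7} = \frac{1}{-7 + V}$)
$\left(n{\left(11 \right)} + \sqrt{L{\left(-4,6 \right)} + 53}\right) 65 = \left(\frac{1}{-7 + 11} + \sqrt{\left(-5 - 4 + 6\right) + 53}\right) 65 = \left(\frac{1}{4} + \sqrt{-3 + 53}\right) 65 = \left(\frac{1}{4} + \sqrt{50}\right) 65 = \left(\frac{1}{4} + 5 \sqrt{2}\right) 65 = \frac{65}{4} + 325 \sqrt{2}$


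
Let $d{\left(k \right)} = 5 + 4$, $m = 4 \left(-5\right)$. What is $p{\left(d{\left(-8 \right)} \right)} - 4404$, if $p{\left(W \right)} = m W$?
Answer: $-4584$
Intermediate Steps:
$m = -20$
$d{\left(k \right)} = 9$
$p{\left(W \right)} = - 20 W$
$p{\left(d{\left(-8 \right)} \right)} - 4404 = \left(-20\right) 9 - 4404 = -180 - 4404 = -4584$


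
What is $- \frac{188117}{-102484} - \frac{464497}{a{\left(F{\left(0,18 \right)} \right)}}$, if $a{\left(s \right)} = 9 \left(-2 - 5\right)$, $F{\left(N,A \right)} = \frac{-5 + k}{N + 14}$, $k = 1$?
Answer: $\frac{47615361919}{6456492} \approx 7374.8$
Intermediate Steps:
$F{\left(N,A \right)} = - \frac{4}{14 + N}$ ($F{\left(N,A \right)} = \frac{-5 + 1}{N + 14} = - \frac{4}{14 + N}$)
$a{\left(s \right)} = -63$ ($a{\left(s \right)} = 9 \left(-7\right) = -63$)
$- \frac{188117}{-102484} - \frac{464497}{a{\left(F{\left(0,18 \right)} \right)}} = - \frac{188117}{-102484} - \frac{464497}{-63} = \left(-188117\right) \left(- \frac{1}{102484}\right) - - \frac{464497}{63} = \frac{188117}{102484} + \frac{464497}{63} = \frac{47615361919}{6456492}$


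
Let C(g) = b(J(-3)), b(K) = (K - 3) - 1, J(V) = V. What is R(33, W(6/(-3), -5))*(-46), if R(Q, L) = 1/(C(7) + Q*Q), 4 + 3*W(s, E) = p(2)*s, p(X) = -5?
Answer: -23/541 ≈ -0.042514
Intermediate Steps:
b(K) = -4 + K (b(K) = (-3 + K) - 1 = -4 + K)
C(g) = -7 (C(g) = -4 - 3 = -7)
W(s, E) = -4/3 - 5*s/3 (W(s, E) = -4/3 + (-5*s)/3 = -4/3 - 5*s/3)
R(Q, L) = 1/(-7 + Q²) (R(Q, L) = 1/(-7 + Q*Q) = 1/(-7 + Q²))
R(33, W(6/(-3), -5))*(-46) = -46/(-7 + 33²) = -46/(-7 + 1089) = -46/1082 = (1/1082)*(-46) = -23/541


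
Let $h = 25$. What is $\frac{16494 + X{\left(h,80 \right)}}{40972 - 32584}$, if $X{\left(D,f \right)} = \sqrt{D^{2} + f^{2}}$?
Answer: $\frac{2749}{1398} + \frac{5 \sqrt{281}}{8388} \approx 1.9764$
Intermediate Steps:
$\frac{16494 + X{\left(h,80 \right)}}{40972 - 32584} = \frac{16494 + \sqrt{25^{2} + 80^{2}}}{40972 - 32584} = \frac{16494 + \sqrt{625 + 6400}}{8388} = \left(16494 + \sqrt{7025}\right) \frac{1}{8388} = \left(16494 + 5 \sqrt{281}\right) \frac{1}{8388} = \frac{2749}{1398} + \frac{5 \sqrt{281}}{8388}$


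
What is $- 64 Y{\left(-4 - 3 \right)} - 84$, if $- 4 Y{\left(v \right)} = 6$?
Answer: $12$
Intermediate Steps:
$Y{\left(v \right)} = - \frac{3}{2}$ ($Y{\left(v \right)} = \left(- \frac{1}{4}\right) 6 = - \frac{3}{2}$)
$- 64 Y{\left(-4 - 3 \right)} - 84 = \left(-64\right) \left(- \frac{3}{2}\right) - 84 = 96 - 84 = 12$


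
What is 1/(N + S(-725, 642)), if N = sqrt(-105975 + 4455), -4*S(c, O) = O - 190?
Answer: -113/114289 - 12*I*sqrt(705)/114289 ≈ -0.00098872 - 0.0027879*I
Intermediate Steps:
S(c, O) = 95/2 - O/4 (S(c, O) = -(O - 190)/4 = -(-190 + O)/4 = 95/2 - O/4)
N = 12*I*sqrt(705) (N = sqrt(-101520) = 12*I*sqrt(705) ≈ 318.62*I)
1/(N + S(-725, 642)) = 1/(12*I*sqrt(705) + (95/2 - 1/4*642)) = 1/(12*I*sqrt(705) + (95/2 - 321/2)) = 1/(12*I*sqrt(705) - 113) = 1/(-113 + 12*I*sqrt(705))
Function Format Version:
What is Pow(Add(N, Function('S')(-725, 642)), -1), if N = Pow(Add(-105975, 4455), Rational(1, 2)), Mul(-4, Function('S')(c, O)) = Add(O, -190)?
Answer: Add(Rational(-113, 114289), Mul(Rational(-12, 114289), I, Pow(705, Rational(1, 2)))) ≈ Add(-0.00098872, Mul(-0.0027879, I))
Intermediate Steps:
Function('S')(c, O) = Add(Rational(95, 2), Mul(Rational(-1, 4), O)) (Function('S')(c, O) = Mul(Rational(-1, 4), Add(O, -190)) = Mul(Rational(-1, 4), Add(-190, O)) = Add(Rational(95, 2), Mul(Rational(-1, 4), O)))
N = Mul(12, I, Pow(705, Rational(1, 2))) (N = Pow(-101520, Rational(1, 2)) = Mul(12, I, Pow(705, Rational(1, 2))) ≈ Mul(318.62, I))
Pow(Add(N, Function('S')(-725, 642)), -1) = Pow(Add(Mul(12, I, Pow(705, Rational(1, 2))), Add(Rational(95, 2), Mul(Rational(-1, 4), 642))), -1) = Pow(Add(Mul(12, I, Pow(705, Rational(1, 2))), Add(Rational(95, 2), Rational(-321, 2))), -1) = Pow(Add(Mul(12, I, Pow(705, Rational(1, 2))), -113), -1) = Pow(Add(-113, Mul(12, I, Pow(705, Rational(1, 2)))), -1)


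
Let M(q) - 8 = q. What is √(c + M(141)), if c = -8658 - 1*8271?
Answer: 2*I*√4195 ≈ 129.54*I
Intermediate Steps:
M(q) = 8 + q
c = -16929 (c = -8658 - 8271 = -16929)
√(c + M(141)) = √(-16929 + (8 + 141)) = √(-16929 + 149) = √(-16780) = 2*I*√4195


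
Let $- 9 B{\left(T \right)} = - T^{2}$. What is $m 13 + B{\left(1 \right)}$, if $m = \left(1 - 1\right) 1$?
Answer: $\frac{1}{9} \approx 0.11111$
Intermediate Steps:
$B{\left(T \right)} = \frac{T^{2}}{9}$ ($B{\left(T \right)} = - \frac{\left(-1\right) T^{2}}{9} = \frac{T^{2}}{9}$)
$m = 0$ ($m = 0 \cdot 1 = 0$)
$m 13 + B{\left(1 \right)} = 0 \cdot 13 + \frac{1^{2}}{9} = 0 + \frac{1}{9} \cdot 1 = 0 + \frac{1}{9} = \frac{1}{9}$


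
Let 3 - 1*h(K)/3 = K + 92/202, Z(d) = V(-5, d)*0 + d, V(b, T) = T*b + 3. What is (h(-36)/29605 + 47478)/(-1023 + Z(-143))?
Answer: -141964216869/3486462430 ≈ -40.719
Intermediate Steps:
V(b, T) = 3 + T*b
Z(d) = d (Z(d) = (3 + d*(-5))*0 + d = (3 - 5*d)*0 + d = 0 + d = d)
h(K) = 771/101 - 3*K (h(K) = 9 - 3*(K + 92/202) = 9 - 3*(K + 92*(1/202)) = 9 - 3*(K + 46/101) = 9 - 3*(46/101 + K) = 9 + (-138/101 - 3*K) = 771/101 - 3*K)
(h(-36)/29605 + 47478)/(-1023 + Z(-143)) = ((771/101 - 3*(-36))/29605 + 47478)/(-1023 - 143) = ((771/101 + 108)*(1/29605) + 47478)/(-1166) = ((11679/101)*(1/29605) + 47478)*(-1/1166) = (11679/2990105 + 47478)*(-1/1166) = (141964216869/2990105)*(-1/1166) = -141964216869/3486462430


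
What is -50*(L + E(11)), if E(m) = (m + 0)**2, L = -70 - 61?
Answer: 500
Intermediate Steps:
L = -131
E(m) = m**2
-50*(L + E(11)) = -50*(-131 + 11**2) = -50*(-131 + 121) = -50*(-10) = 500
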